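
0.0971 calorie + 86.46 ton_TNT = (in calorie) 8.646e+10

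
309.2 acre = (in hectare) 125.1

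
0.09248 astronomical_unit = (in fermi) 1.383e+25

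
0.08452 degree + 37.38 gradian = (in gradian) 37.47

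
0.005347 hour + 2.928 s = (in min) 0.3696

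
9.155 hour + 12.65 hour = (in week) 0.1298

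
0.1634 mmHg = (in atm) 0.000215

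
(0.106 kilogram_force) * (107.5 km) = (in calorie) 2.671e+04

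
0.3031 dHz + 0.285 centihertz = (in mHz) 33.16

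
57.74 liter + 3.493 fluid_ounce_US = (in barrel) 0.3638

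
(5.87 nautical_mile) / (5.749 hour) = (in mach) 0.001543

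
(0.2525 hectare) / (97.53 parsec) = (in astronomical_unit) 5.609e-27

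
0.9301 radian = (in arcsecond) 1.918e+05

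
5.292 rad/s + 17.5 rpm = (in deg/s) 408.2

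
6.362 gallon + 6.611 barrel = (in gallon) 284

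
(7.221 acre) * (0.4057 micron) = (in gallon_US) 3.132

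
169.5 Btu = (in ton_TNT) 4.274e-05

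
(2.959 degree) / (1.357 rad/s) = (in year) 1.207e-09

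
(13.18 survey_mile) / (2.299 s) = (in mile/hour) 2.064e+04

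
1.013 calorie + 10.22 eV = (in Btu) 0.004017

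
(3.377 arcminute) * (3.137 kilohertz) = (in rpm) 29.43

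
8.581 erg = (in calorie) 2.051e-07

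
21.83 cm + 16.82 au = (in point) 7.133e+15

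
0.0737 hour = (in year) 8.413e-06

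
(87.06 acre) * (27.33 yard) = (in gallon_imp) 1.937e+09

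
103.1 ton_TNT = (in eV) 2.692e+30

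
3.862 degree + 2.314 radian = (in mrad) 2381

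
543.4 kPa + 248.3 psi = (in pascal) 2.255e+06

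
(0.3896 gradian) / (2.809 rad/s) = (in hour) 6.052e-07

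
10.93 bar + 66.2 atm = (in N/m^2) 7.801e+06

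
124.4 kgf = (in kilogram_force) 124.4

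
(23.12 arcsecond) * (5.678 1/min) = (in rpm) 0.0001013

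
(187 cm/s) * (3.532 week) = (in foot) 1.311e+07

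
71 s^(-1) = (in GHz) 7.1e-08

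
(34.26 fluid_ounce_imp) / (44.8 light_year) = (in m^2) 2.297e-21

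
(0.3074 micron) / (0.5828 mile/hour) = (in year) 3.741e-14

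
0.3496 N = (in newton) 0.3496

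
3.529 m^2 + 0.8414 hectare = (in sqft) 9.061e+04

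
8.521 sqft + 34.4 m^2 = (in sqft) 378.8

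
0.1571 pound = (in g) 71.26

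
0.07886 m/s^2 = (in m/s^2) 0.07886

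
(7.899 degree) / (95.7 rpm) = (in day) 1.592e-07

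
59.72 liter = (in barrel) 0.3756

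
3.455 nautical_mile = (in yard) 6998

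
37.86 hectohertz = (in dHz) 3.786e+04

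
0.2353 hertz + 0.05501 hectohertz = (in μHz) 5.736e+06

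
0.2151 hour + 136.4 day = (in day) 136.4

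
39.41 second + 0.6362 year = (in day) 232.2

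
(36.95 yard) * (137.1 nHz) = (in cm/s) 0.0004632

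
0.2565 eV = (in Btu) 3.895e-23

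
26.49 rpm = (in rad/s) 2.774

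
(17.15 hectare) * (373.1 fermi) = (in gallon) 1.69e-05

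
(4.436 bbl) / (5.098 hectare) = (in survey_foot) 4.539e-05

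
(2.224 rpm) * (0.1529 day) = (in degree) 1.763e+05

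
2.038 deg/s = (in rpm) 0.3397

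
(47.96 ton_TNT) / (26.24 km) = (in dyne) 7.647e+11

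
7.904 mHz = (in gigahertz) 7.904e-12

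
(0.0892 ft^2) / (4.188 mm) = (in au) 1.323e-11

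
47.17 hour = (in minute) 2830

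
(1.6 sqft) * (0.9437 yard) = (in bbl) 0.8068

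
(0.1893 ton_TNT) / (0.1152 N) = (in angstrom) 6.875e+19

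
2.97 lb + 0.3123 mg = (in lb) 2.97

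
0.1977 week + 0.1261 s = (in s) 1.196e+05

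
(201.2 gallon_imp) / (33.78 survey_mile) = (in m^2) 1.683e-05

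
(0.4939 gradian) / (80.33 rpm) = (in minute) 1.537e-05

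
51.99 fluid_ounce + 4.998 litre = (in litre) 6.536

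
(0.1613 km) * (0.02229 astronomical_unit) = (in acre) 1.329e+08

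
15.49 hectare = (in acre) 38.28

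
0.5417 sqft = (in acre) 1.244e-05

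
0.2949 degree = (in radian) 0.005147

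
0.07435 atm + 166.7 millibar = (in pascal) 2.42e+04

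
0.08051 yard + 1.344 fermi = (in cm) 7.362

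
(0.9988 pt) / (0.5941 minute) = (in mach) 2.903e-08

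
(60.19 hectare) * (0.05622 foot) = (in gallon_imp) 2.269e+06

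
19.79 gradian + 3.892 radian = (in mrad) 4203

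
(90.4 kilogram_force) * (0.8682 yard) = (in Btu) 0.6671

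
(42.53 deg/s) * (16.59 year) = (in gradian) 2.472e+10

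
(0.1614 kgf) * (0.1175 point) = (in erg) 656.1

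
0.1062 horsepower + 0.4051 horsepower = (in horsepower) 0.5113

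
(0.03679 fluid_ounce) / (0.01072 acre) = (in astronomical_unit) 1.676e-19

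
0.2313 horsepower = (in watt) 172.5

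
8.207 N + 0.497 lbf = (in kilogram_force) 1.062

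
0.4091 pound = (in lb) 0.4091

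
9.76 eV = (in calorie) 3.737e-19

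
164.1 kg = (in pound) 361.8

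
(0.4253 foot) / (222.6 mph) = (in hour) 3.619e-07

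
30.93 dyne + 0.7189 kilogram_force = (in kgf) 0.7189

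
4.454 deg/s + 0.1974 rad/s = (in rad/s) 0.2751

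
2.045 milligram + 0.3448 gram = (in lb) 0.0007647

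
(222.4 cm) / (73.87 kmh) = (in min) 0.001806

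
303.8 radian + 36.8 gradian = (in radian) 304.4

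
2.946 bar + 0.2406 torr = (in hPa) 2946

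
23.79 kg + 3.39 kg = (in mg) 2.718e+07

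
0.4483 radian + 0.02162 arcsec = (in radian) 0.4483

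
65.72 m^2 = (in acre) 0.01624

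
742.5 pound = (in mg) 3.368e+08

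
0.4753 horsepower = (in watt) 354.4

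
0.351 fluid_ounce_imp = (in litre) 0.009973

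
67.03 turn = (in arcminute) 1.448e+06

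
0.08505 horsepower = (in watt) 63.42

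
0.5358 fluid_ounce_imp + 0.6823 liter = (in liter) 0.6975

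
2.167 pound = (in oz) 34.67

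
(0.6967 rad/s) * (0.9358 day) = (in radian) 5.633e+04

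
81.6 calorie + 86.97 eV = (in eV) 2.131e+21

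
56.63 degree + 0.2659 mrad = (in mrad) 988.6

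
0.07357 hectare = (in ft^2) 7919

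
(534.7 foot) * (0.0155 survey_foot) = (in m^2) 0.77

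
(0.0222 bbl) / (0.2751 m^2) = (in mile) 7.972e-06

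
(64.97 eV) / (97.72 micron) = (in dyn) 1.065e-08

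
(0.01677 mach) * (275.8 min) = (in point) 2.679e+08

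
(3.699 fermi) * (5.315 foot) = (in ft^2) 6.45e-14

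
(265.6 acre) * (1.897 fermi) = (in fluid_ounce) 6.895e-05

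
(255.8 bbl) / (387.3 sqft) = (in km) 0.00113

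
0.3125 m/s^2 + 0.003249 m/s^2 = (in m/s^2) 0.3157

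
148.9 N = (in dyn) 1.489e+07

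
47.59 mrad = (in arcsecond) 9816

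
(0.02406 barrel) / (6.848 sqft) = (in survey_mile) 3.736e-06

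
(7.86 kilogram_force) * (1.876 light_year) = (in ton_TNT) 3.27e+08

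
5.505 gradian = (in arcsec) 1.784e+04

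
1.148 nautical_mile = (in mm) 2.126e+06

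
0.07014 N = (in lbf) 0.01577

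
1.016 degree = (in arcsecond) 3658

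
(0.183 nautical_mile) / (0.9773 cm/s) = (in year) 0.0011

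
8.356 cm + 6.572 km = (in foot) 2.156e+04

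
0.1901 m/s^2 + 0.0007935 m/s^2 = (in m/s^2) 0.1909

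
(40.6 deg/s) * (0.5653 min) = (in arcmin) 8.262e+04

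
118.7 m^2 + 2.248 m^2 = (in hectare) 0.01209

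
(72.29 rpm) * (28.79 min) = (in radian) 1.308e+04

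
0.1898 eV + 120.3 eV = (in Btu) 1.83e-20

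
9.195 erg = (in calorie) 2.198e-07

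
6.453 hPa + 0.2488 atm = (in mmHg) 193.9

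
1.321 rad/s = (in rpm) 12.61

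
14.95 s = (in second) 14.95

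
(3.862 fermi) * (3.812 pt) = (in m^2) 5.194e-18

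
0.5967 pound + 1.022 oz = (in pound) 0.6606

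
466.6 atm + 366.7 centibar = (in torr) 3.574e+05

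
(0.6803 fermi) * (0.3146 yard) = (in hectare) 1.957e-20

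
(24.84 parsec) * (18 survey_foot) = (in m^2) 4.205e+18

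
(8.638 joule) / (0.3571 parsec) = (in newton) 7.839e-16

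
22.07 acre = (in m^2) 8.931e+04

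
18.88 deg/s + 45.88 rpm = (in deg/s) 294.2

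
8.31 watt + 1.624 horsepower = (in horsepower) 1.635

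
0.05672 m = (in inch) 2.233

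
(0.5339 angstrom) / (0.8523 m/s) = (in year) 1.986e-18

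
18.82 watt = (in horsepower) 0.02524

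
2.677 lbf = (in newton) 11.91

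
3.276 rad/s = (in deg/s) 187.7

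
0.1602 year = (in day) 58.47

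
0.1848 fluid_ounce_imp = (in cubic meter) 5.251e-06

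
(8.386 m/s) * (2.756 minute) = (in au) 9.27e-09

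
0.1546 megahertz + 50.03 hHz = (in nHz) 1.596e+14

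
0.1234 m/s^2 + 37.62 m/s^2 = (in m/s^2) 37.74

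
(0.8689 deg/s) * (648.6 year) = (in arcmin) 1.066e+12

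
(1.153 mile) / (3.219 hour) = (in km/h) 0.5764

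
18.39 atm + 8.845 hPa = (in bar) 18.64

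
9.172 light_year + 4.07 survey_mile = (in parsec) 2.812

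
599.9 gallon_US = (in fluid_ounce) 7.679e+04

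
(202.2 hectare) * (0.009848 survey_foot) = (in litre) 6.069e+06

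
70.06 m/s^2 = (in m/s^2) 70.06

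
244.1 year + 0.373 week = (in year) 244.1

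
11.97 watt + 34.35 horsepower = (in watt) 2.563e+04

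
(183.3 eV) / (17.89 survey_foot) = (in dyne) 5.386e-13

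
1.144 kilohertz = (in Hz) 1144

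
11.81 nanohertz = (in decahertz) 1.181e-09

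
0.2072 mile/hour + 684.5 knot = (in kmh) 1268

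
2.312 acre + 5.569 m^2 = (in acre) 2.313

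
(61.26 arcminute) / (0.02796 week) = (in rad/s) 1.054e-06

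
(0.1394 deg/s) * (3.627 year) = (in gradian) 1.772e+07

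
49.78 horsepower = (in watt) 3.712e+04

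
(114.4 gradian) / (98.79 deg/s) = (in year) 3.305e-08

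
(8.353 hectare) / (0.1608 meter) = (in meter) 5.195e+05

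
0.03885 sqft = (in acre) 8.919e-07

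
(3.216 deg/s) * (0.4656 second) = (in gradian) 1.664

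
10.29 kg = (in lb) 22.69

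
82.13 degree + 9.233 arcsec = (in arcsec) 2.957e+05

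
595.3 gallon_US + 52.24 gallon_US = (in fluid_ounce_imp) 8.627e+04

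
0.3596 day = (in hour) 8.63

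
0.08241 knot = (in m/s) 0.0424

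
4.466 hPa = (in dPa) 4466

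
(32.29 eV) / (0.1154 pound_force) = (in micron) 1.008e-11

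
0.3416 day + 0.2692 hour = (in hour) 8.468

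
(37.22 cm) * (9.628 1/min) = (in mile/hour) 0.1336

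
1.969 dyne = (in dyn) 1.969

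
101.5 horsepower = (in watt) 7.569e+04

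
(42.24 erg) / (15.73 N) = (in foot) 8.81e-07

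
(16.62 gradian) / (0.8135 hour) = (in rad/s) 8.914e-05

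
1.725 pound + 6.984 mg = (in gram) 782.5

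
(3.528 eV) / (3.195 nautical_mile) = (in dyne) 9.553e-18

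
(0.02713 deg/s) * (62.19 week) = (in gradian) 1.134e+06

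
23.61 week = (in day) 165.3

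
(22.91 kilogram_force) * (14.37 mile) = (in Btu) 4925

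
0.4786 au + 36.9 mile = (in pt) 2.03e+14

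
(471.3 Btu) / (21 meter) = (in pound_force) 5323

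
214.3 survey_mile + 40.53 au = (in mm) 6.063e+15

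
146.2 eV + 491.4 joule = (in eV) 3.067e+21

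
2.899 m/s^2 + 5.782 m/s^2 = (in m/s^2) 8.681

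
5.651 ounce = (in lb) 0.3532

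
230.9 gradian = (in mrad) 3627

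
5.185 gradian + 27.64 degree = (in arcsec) 1.163e+05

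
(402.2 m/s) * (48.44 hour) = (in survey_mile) 4.358e+04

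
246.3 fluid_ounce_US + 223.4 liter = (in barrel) 1.451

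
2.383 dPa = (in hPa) 0.002383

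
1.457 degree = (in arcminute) 87.42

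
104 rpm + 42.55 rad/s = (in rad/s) 53.44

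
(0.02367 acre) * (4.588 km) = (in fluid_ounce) 1.486e+10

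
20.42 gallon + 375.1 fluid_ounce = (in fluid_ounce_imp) 3111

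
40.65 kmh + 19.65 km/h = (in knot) 32.56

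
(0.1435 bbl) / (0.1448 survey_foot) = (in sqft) 5.564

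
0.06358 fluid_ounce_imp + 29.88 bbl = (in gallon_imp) 1045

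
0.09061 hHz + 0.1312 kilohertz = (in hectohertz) 1.403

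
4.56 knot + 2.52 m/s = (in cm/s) 486.6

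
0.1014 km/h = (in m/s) 0.02817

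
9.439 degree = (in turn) 0.02622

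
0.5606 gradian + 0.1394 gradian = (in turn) 0.00175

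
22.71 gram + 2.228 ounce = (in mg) 8.587e+04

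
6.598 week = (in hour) 1108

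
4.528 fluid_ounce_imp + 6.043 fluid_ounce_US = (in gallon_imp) 0.06761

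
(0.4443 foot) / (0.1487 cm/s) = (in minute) 1.518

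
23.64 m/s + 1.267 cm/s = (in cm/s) 2365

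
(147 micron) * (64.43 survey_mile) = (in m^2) 15.24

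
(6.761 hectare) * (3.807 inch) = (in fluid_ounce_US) 2.211e+08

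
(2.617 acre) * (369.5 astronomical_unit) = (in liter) 5.854e+20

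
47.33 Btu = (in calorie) 1.193e+04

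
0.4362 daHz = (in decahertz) 0.4362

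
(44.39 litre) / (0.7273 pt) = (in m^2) 173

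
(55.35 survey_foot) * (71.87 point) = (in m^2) 0.4277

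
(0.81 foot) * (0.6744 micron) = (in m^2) 1.665e-07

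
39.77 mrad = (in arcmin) 136.7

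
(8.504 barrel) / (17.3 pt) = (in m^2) 221.5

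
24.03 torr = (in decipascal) 3.204e+04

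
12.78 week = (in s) 7.729e+06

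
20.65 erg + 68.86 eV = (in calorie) 4.935e-07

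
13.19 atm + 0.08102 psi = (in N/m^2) 1.337e+06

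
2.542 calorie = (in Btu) 0.01008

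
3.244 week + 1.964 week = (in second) 3.15e+06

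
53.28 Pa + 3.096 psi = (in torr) 160.5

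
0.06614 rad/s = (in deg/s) 3.79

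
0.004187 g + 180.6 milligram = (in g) 0.1848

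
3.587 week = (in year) 0.06879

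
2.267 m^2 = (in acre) 0.0005602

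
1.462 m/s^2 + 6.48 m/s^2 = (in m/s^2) 7.942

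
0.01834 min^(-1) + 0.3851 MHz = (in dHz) 3.851e+06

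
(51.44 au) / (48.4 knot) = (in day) 3.577e+06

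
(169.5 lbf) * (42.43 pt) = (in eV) 7.044e+19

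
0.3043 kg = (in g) 304.3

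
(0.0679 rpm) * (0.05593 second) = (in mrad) 0.3977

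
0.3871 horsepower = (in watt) 288.7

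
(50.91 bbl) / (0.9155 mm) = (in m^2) 8841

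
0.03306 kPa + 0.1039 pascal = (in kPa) 0.03316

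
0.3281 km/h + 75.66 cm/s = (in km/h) 3.052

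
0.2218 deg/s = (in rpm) 0.03697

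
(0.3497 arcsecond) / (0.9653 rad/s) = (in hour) 4.879e-10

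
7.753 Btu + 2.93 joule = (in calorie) 1956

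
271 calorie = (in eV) 7.077e+21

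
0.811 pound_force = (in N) 3.608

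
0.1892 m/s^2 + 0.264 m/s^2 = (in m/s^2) 0.4532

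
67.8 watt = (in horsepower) 0.09092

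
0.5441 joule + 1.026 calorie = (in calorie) 1.156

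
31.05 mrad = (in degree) 1.779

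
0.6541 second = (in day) 7.571e-06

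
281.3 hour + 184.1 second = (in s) 1.013e+06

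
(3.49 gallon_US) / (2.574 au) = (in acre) 8.478e-18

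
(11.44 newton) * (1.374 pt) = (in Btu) 5.256e-06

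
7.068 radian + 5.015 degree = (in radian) 7.156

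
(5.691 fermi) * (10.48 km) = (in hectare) 5.964e-15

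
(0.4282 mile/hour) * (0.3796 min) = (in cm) 436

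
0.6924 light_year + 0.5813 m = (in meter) 6.551e+15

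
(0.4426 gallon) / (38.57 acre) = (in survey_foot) 3.522e-08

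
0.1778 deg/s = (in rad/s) 0.003103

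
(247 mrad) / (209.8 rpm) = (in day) 1.301e-07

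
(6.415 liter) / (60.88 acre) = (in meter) 2.604e-08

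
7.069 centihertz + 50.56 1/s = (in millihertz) 5.063e+04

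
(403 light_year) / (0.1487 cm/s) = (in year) 8.13e+13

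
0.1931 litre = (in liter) 0.1931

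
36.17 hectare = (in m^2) 3.617e+05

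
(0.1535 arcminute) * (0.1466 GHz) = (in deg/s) 3.751e+05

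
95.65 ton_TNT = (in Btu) 3.793e+08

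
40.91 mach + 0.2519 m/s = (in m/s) 1.393e+04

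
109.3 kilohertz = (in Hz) 1.093e+05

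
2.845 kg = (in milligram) 2.845e+06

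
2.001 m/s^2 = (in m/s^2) 2.001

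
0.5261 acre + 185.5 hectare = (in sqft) 1.999e+07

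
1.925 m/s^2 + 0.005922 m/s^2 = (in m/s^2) 1.931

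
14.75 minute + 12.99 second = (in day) 0.01039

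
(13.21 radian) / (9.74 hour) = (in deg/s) 0.02159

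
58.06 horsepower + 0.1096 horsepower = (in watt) 4.338e+04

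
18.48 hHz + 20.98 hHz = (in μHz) 3.946e+09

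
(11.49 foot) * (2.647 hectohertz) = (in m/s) 927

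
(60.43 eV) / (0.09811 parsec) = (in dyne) 3.198e-28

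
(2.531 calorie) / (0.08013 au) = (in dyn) 8.834e-05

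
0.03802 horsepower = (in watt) 28.35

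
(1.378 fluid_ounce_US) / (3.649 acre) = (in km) 2.76e-12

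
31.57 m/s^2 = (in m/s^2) 31.57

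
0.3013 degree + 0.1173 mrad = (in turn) 0.0008556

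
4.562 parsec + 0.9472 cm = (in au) 9.41e+05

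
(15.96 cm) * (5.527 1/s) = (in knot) 1.715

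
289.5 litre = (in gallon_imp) 63.68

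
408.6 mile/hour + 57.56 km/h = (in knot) 386.1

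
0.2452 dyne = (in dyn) 0.2452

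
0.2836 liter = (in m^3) 0.0002836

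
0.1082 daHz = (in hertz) 1.082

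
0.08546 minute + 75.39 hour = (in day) 3.141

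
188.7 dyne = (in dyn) 188.7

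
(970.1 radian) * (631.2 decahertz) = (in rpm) 5.847e+07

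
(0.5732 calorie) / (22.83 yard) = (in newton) 0.1149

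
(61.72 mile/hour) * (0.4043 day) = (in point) 2.732e+09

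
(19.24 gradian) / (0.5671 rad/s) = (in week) 8.812e-07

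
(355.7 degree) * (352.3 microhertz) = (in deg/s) 0.1253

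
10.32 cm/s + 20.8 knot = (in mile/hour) 24.17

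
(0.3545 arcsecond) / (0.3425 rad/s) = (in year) 1.591e-13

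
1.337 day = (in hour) 32.09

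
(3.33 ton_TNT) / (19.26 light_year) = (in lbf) 1.719e-08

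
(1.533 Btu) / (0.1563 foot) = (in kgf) 3462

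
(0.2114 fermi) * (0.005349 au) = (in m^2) 1.692e-07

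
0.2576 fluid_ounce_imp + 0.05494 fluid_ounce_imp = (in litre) 0.00888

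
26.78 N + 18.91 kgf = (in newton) 212.2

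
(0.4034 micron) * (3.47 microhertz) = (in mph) 3.131e-12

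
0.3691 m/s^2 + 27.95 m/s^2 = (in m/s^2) 28.32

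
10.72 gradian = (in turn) 0.0268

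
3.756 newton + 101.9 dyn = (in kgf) 0.3831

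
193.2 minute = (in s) 1.159e+04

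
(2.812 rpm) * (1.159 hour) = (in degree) 7.04e+04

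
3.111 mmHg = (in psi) 0.06016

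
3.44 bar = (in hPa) 3440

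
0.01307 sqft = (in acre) 3e-07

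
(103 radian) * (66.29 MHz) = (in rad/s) 6.828e+09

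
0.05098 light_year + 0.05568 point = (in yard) 5.275e+14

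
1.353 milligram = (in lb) 2.983e-06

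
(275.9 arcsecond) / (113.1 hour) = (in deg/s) 1.882e-07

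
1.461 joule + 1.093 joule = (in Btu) 0.002421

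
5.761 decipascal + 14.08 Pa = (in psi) 0.002126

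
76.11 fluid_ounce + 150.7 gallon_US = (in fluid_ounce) 1.937e+04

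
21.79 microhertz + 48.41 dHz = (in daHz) 0.4841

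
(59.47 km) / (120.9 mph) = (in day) 0.01274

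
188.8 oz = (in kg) 5.352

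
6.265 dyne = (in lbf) 1.408e-05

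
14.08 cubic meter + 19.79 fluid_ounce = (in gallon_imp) 3097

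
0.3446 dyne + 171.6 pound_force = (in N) 763.3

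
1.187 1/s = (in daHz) 0.1187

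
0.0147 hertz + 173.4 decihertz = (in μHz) 1.735e+07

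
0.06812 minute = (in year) 1.296e-07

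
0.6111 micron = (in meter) 6.111e-07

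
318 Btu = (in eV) 2.094e+24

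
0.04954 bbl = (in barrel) 0.04954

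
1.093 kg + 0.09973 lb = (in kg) 1.138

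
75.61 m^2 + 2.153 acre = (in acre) 2.172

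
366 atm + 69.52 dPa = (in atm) 366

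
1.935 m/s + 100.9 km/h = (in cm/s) 2996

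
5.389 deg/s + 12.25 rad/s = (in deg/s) 707.3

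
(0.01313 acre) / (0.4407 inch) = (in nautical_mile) 2.563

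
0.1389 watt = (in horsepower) 0.0001863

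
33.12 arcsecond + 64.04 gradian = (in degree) 57.65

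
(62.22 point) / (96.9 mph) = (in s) 0.0005067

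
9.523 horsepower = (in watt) 7101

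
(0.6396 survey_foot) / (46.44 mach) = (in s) 1.233e-05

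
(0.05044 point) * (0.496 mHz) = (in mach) 2.592e-11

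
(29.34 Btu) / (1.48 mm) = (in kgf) 2.133e+06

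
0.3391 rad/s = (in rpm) 3.238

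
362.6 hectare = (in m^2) 3.626e+06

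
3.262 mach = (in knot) 2159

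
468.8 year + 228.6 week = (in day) 1.727e+05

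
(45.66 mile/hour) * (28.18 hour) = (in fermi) 2.071e+21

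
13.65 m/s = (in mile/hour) 30.53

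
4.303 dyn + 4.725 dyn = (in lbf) 2.03e-05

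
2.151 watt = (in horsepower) 0.002885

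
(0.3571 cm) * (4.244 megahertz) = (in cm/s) 1.516e+06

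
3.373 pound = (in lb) 3.373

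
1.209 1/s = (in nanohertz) 1.209e+09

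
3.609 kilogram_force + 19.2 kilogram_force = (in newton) 223.7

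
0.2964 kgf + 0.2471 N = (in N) 3.154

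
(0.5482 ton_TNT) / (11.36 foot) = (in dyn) 6.624e+13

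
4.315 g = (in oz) 0.1522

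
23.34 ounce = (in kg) 0.6617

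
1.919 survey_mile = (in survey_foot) 1.013e+04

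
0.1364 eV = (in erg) 2.185e-13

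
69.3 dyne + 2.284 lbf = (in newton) 10.16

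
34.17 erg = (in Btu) 3.239e-09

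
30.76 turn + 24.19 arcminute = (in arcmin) 6.644e+05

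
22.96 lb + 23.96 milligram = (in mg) 1.041e+07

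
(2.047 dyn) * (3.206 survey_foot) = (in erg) 200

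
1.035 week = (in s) 6.26e+05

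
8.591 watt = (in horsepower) 0.01152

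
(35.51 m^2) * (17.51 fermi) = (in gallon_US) 1.643e-10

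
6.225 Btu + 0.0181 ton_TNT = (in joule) 7.574e+07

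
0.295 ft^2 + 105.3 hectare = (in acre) 260.2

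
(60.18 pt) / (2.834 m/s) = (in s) 0.007491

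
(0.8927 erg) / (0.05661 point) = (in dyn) 447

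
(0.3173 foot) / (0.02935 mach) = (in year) 3.069e-10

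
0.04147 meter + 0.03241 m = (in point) 209.4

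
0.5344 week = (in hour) 89.78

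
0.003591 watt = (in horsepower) 4.816e-06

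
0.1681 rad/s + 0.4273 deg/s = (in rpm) 1.676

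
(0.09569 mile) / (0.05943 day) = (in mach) 8.808e-05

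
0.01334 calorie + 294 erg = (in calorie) 0.01335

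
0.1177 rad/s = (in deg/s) 6.744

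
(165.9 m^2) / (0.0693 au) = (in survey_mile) 9.943e-12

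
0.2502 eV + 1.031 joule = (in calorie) 0.2464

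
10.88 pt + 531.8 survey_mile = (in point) 2.426e+09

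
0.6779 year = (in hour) 5938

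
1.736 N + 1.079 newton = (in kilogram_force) 0.2871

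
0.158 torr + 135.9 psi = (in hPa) 9370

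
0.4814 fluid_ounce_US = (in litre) 0.01424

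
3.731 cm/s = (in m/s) 0.03731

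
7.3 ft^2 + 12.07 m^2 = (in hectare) 0.001275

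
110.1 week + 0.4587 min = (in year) 2.112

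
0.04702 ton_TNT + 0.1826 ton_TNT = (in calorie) 2.296e+08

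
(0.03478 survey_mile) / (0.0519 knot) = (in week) 0.003466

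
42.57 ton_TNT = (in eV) 1.112e+30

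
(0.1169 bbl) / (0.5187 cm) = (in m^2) 3.583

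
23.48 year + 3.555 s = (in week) 1224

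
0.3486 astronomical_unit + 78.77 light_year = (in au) 4.981e+06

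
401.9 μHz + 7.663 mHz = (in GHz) 8.065e-12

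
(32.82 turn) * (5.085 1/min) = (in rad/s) 17.48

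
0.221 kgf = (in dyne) 2.167e+05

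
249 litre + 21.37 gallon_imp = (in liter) 346.1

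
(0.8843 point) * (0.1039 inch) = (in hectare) 8.233e-11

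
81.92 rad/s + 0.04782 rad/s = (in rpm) 782.7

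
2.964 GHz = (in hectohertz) 2.964e+07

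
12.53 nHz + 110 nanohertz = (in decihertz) 1.225e-06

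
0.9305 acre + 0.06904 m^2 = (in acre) 0.9305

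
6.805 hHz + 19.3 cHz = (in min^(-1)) 4.084e+04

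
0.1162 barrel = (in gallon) 4.88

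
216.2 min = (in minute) 216.2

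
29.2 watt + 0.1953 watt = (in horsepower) 0.03942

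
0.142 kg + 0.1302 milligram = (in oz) 5.009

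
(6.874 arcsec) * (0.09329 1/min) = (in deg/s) 2.969e-06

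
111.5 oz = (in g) 3161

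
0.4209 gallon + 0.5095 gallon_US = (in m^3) 0.003522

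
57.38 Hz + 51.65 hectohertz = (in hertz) 5222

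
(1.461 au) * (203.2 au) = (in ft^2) 7.151e+25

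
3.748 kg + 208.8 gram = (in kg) 3.957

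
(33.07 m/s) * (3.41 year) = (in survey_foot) 1.167e+10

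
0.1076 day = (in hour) 2.582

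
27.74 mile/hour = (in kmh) 44.64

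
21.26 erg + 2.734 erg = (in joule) 2.399e-06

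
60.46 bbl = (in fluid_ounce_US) 3.25e+05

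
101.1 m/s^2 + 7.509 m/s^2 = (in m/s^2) 108.6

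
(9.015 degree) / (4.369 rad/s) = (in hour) 1e-05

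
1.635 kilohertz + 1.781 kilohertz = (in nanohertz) 3.416e+12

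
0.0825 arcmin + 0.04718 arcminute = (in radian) 3.772e-05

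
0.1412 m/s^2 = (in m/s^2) 0.1412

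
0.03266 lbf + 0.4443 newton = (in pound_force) 0.1325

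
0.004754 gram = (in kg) 4.754e-06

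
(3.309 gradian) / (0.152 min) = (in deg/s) 0.3265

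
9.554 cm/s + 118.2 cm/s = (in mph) 2.858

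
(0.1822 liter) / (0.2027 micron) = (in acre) 0.2221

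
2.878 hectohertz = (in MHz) 0.0002878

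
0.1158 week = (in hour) 19.45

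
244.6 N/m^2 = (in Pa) 244.6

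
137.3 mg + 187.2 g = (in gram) 187.3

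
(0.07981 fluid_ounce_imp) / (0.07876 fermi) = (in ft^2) 3.099e+11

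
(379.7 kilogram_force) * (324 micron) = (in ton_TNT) 2.883e-10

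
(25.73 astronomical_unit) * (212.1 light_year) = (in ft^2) 8.314e+31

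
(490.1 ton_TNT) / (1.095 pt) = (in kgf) 5.413e+14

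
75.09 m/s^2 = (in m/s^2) 75.09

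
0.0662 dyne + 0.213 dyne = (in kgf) 2.847e-07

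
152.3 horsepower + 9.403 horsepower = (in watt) 1.206e+05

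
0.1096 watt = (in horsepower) 0.000147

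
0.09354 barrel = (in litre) 14.87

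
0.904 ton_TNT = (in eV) 2.361e+28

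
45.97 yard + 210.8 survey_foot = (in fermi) 1.063e+17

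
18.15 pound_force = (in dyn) 8.074e+06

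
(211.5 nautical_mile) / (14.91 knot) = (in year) 0.001619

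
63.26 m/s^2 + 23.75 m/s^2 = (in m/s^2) 87.01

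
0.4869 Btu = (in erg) 5.137e+09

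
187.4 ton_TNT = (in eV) 4.894e+30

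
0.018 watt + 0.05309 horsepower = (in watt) 39.61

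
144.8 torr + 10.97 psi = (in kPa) 94.94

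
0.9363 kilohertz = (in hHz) 9.363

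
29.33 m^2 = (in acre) 0.007248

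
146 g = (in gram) 146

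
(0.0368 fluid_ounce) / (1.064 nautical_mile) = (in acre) 1.365e-13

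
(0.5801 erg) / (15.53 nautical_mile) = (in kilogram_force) 2.057e-13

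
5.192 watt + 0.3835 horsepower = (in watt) 291.2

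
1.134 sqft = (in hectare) 1.054e-05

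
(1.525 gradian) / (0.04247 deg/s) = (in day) 0.000374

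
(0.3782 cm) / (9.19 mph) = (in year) 2.919e-11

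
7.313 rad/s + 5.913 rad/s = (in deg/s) 757.8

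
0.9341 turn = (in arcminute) 2.018e+04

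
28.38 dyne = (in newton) 0.0002838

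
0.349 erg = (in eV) 2.178e+11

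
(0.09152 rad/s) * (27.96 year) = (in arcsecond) 1.665e+13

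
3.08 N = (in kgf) 0.3141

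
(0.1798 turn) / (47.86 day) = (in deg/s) 1.565e-05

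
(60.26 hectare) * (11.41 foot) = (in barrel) 1.318e+07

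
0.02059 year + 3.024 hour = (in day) 7.641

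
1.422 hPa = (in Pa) 142.2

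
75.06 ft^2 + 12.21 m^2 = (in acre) 0.00474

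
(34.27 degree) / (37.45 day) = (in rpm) 1.765e-06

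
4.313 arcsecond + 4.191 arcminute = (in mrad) 1.24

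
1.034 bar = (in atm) 1.02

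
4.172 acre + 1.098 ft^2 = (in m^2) 1.688e+04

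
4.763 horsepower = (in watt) 3552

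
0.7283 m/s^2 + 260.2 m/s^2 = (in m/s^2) 260.9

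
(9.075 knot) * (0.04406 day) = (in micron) 1.777e+10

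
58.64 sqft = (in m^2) 5.448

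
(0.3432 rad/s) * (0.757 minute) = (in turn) 2.481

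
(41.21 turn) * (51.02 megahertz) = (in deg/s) 7.569e+11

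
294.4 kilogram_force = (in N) 2887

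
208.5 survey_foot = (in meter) 63.55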